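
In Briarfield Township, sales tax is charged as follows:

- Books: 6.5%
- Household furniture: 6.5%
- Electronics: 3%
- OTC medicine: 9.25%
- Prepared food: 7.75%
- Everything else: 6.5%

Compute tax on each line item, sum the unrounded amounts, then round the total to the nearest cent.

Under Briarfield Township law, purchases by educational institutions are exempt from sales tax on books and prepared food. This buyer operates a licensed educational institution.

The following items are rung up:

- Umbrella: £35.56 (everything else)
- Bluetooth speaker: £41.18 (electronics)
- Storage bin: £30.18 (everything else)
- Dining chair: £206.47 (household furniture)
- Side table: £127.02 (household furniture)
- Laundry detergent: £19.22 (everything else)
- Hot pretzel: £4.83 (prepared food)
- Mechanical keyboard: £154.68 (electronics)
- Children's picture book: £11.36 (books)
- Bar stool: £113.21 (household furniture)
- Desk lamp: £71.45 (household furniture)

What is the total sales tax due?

£45.08

Umbrella £35.56: everything else → 6.5% → £2.3114
Bluetooth speaker £41.18: electronics → 3% → £1.2354
Storage bin £30.18: everything else → 6.5% → £1.9617
Dining chair £206.47: household furniture → 6.5% → £13.42055
Side table £127.02: household furniture → 6.5% → £8.2563
Laundry detergent £19.22: everything else → 6.5% → £1.2493
Hot pretzel £4.83: prepared food, buyer-exempt → 0% → £0.00
Mechanical keyboard £154.68: electronics → 3% → £4.6404
Children's picture book £11.36: books, buyer-exempt → 0% → £0.00
Bar stool £113.21: household furniture → 6.5% → £7.35865
Desk lamp £71.45: household furniture → 6.5% → £4.64425
Unrounded tax sum = £45.07795 → £45.08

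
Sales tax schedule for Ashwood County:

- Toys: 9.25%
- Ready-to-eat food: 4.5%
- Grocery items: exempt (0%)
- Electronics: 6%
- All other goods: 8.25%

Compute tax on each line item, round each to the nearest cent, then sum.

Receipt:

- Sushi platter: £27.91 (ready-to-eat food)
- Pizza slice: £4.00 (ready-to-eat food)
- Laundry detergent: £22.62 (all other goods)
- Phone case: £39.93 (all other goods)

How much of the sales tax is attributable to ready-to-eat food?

Sushi platter £27.91: ready-to-eat food → 4.5% → £1.26
Pizza slice £4.00: ready-to-eat food → 4.5% → £0.18
Tax on ready-to-eat food = £1.26 + £0.18 = £1.44

£1.44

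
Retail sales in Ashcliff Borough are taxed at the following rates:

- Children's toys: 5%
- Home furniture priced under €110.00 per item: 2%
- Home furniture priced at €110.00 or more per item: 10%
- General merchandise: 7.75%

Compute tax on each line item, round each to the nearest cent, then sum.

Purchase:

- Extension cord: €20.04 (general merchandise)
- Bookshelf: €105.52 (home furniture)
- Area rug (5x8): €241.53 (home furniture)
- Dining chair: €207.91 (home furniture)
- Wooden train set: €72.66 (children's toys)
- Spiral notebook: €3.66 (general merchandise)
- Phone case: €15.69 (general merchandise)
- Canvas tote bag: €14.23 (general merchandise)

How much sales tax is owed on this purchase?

Extension cord €20.04: general merchandise → 7.75% → €1.55
Bookshelf €105.52: home furniture, under €110.00 → 2% → €2.11
Area rug (5x8) €241.53: home furniture, €110.00 or more → 10% → €24.15
Dining chair €207.91: home furniture, €110.00 or more → 10% → €20.79
Wooden train set €72.66: children's toys → 5% → €3.63
Spiral notebook €3.66: general merchandise → 7.75% → €0.28
Phone case €15.69: general merchandise → 7.75% → €1.22
Canvas tote bag €14.23: general merchandise → 7.75% → €1.10
Total tax = €1.55 + €2.11 + €24.15 + €20.79 + €3.63 + €0.28 + €1.22 + €1.10 = €54.83

€54.83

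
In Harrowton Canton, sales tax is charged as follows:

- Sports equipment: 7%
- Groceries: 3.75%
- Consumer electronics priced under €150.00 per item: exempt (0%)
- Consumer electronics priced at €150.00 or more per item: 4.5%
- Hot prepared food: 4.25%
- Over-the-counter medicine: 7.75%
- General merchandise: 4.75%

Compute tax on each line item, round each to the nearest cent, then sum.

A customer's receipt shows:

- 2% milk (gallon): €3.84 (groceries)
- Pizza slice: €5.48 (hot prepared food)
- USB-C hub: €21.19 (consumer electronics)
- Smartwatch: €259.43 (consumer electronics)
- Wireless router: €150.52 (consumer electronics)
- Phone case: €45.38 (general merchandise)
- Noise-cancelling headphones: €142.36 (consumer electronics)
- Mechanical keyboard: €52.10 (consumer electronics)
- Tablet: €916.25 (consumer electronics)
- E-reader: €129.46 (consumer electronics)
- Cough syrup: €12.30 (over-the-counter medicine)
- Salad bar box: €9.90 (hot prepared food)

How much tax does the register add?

€63.57

2% milk (gallon) €3.84: groceries → 3.75% → €0.14
Pizza slice €5.48: hot prepared food → 4.25% → €0.23
USB-C hub €21.19: consumer electronics, under €150.00 → 0% → €0.00
Smartwatch €259.43: consumer electronics, €150.00 or more → 4.5% → €11.67
Wireless router €150.52: consumer electronics, €150.00 or more → 4.5% → €6.77
Phone case €45.38: general merchandise → 4.75% → €2.16
Noise-cancelling headphones €142.36: consumer electronics, under €150.00 → 0% → €0.00
Mechanical keyboard €52.10: consumer electronics, under €150.00 → 0% → €0.00
Tablet €916.25: consumer electronics, €150.00 or more → 4.5% → €41.23
E-reader €129.46: consumer electronics, under €150.00 → 0% → €0.00
Cough syrup €12.30: over-the-counter medicine → 7.75% → €0.95
Salad bar box €9.90: hot prepared food → 4.25% → €0.42
Total tax = €0.14 + €0.23 + €11.67 + €6.77 + €2.16 + €41.23 + €0.95 + €0.42 = €63.57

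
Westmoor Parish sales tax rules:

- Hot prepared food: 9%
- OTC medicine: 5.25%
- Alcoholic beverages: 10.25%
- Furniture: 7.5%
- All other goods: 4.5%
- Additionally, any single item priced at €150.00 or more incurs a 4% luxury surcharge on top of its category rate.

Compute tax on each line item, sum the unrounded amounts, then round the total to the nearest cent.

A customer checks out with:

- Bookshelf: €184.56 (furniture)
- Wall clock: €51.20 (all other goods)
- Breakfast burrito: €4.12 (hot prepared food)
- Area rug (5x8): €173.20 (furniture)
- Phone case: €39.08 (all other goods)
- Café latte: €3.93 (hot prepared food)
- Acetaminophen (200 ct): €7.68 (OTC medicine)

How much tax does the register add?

Bookshelf €184.56: furniture → 7.5% + 4% surcharge = 11.5% → €21.2244
Wall clock €51.20: all other goods → 4.5% → €2.304
Breakfast burrito €4.12: hot prepared food → 9% → €0.3708
Area rug (5x8) €173.20: furniture → 7.5% + 4% surcharge = 11.5% → €19.918
Phone case €39.08: all other goods → 4.5% → €1.7586
Café latte €3.93: hot prepared food → 9% → €0.3537
Acetaminophen (200 ct) €7.68: OTC medicine → 5.25% → €0.4032
Unrounded tax sum = €46.3327 → €46.33

€46.33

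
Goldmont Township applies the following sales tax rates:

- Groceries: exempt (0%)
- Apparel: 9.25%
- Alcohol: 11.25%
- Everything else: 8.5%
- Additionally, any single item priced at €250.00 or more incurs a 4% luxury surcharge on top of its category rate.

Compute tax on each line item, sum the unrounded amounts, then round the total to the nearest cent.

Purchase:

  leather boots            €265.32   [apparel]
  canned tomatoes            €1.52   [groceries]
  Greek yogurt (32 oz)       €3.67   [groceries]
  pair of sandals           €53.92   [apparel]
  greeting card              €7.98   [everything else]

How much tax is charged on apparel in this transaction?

€40.14

Leather boots €265.32: apparel → 9.25% + 4% surcharge = 13.25% → €35.1549
Pair of sandals €53.92: apparel → 9.25% → €4.9876
Tax on apparel: unrounded sum = €40.1425 → €40.14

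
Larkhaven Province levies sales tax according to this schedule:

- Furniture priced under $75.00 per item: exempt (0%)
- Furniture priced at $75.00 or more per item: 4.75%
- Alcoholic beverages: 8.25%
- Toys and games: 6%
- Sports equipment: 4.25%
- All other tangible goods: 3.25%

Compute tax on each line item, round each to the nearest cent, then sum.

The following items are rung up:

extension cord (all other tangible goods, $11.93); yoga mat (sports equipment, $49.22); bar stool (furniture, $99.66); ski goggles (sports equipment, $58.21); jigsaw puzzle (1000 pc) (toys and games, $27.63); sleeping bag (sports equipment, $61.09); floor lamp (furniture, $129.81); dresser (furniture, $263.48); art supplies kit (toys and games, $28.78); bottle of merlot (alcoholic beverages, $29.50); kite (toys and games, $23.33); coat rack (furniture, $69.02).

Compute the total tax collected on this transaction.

Extension cord $11.93: all other tangible goods → 3.25% → $0.39
Yoga mat $49.22: sports equipment → 4.25% → $2.09
Bar stool $99.66: furniture, $75.00 or more → 4.75% → $4.73
Ski goggles $58.21: sports equipment → 4.25% → $2.47
Jigsaw puzzle (1000 pc) $27.63: toys and games → 6% → $1.66
Sleeping bag $61.09: sports equipment → 4.25% → $2.60
Floor lamp $129.81: furniture, $75.00 or more → 4.75% → $6.17
Dresser $263.48: furniture, $75.00 or more → 4.75% → $12.52
Art supplies kit $28.78: toys and games → 6% → $1.73
Bottle of merlot $29.50: alcoholic beverages → 8.25% → $2.43
Kite $23.33: toys and games → 6% → $1.40
Coat rack $69.02: furniture, under $75.00 → 0% → $0.00
Total tax = $0.39 + $2.09 + $4.73 + $2.47 + $1.66 + $2.60 + $6.17 + $12.52 + $1.73 + $2.43 + $1.40 = $38.19

$38.19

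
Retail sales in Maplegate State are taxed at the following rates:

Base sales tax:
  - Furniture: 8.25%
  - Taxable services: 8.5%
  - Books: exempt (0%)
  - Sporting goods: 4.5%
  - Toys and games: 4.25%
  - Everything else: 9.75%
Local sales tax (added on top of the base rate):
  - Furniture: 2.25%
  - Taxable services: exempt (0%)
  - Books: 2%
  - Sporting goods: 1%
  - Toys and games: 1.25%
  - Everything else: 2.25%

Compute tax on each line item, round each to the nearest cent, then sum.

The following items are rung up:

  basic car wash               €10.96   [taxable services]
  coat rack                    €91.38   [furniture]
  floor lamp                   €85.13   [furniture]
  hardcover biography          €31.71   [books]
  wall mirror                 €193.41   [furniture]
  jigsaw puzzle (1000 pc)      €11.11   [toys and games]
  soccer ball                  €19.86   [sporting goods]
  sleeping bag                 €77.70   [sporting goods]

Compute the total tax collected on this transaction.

Basic car wash €10.96: taxable services → 8.5% + 0% local = 8.5% → €0.93
Coat rack €91.38: furniture → 8.25% + 2.25% local = 10.5% → €9.59
Floor lamp €85.13: furniture → 8.25% + 2.25% local = 10.5% → €8.94
Hardcover biography €31.71: books → 0% + 2% local = 2% → €0.63
Wall mirror €193.41: furniture → 8.25% + 2.25% local = 10.5% → €20.31
Jigsaw puzzle (1000 pc) €11.11: toys and games → 4.25% + 1.25% local = 5.5% → €0.61
Soccer ball €19.86: sporting goods → 4.5% + 1% local = 5.5% → €1.09
Sleeping bag €77.70: sporting goods → 4.5% + 1% local = 5.5% → €4.27
Total tax = €0.93 + €9.59 + €8.94 + €0.63 + €20.31 + €0.61 + €1.09 + €4.27 = €46.37

€46.37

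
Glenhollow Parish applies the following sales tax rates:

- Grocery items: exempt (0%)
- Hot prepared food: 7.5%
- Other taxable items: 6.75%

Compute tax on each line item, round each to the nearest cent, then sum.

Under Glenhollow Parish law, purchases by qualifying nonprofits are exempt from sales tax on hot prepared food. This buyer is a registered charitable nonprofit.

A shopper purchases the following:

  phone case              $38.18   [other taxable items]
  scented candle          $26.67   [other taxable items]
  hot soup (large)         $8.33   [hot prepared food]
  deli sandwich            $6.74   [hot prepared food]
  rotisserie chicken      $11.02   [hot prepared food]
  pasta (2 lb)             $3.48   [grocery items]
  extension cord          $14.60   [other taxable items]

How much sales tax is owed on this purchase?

Phone case $38.18: other taxable items → 6.75% → $2.58
Scented candle $26.67: other taxable items → 6.75% → $1.80
Hot soup (large) $8.33: hot prepared food, buyer-exempt → 0% → $0.00
Deli sandwich $6.74: hot prepared food, buyer-exempt → 0% → $0.00
Rotisserie chicken $11.02: hot prepared food, buyer-exempt → 0% → $0.00
Pasta (2 lb) $3.48: grocery items → 0% → $0.00
Extension cord $14.60: other taxable items → 6.75% → $0.99
Total tax = $2.58 + $1.80 + $0.99 = $5.37

$5.37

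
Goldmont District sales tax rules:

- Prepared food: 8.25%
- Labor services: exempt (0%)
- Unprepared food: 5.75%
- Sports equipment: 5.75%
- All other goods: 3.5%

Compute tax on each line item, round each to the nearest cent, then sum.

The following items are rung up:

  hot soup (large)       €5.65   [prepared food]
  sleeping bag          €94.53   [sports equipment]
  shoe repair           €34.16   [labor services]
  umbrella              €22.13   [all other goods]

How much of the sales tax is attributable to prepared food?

Hot soup (large) €5.65: prepared food → 8.25% → €0.47
Tax on prepared food = €0.47

€0.47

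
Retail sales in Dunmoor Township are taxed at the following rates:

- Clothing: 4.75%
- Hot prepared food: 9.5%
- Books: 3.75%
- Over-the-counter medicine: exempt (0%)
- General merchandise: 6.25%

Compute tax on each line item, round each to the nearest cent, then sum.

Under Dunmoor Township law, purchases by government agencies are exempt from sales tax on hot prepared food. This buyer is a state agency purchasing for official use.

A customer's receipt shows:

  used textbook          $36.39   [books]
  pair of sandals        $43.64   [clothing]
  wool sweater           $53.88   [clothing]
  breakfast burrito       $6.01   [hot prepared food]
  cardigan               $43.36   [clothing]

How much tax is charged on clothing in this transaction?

$6.69

Pair of sandals $43.64: clothing → 4.75% → $2.07
Wool sweater $53.88: clothing → 4.75% → $2.56
Cardigan $43.36: clothing → 4.75% → $2.06
Tax on clothing = $2.07 + $2.56 + $2.06 = $6.69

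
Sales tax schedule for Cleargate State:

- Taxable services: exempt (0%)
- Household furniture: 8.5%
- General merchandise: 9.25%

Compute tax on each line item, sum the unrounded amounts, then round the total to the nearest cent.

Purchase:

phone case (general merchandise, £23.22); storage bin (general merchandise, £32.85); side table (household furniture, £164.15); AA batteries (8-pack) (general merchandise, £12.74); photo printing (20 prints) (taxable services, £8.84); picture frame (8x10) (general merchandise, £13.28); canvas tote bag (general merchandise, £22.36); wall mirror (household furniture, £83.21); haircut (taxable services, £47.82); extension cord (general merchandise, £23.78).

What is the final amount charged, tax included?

Phone case £23.22: general merchandise → 9.25% → £2.14785
Storage bin £32.85: general merchandise → 9.25% → £3.038625
Side table £164.15: household furniture → 8.5% → £13.95275
AA batteries (8-pack) £12.74: general merchandise → 9.25% → £1.17845
Photo printing (20 prints) £8.84: taxable services → 0% → £0.00
Picture frame (8x10) £13.28: general merchandise → 9.25% → £1.2284
Canvas tote bag £22.36: general merchandise → 9.25% → £2.0683
Wall mirror £83.21: household furniture → 8.5% → £7.07285
Haircut £47.82: taxable services → 0% → £0.00
Extension cord £23.78: general merchandise → 9.25% → £2.19965
Subtotal = £432.25; unrounded tax = £32.886875 → £32.89; total due = £465.14

£465.14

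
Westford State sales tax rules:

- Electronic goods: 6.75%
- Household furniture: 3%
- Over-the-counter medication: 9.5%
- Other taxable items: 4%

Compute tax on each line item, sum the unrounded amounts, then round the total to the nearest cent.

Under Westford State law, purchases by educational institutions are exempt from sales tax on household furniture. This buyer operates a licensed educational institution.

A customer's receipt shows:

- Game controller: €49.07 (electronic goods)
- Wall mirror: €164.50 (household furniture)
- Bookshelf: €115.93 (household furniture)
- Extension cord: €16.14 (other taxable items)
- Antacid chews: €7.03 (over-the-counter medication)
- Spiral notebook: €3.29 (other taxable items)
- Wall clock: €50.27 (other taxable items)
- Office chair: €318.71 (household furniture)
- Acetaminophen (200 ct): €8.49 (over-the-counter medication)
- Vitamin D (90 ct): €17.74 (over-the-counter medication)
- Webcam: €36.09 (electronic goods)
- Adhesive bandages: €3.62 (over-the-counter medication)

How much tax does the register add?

€12.04

Game controller €49.07: electronic goods → 6.75% → €3.312225
Wall mirror €164.50: household furniture, buyer-exempt → 0% → €0.00
Bookshelf €115.93: household furniture, buyer-exempt → 0% → €0.00
Extension cord €16.14: other taxable items → 4% → €0.6456
Antacid chews €7.03: over-the-counter medication → 9.5% → €0.66785
Spiral notebook €3.29: other taxable items → 4% → €0.1316
Wall clock €50.27: other taxable items → 4% → €2.0108
Office chair €318.71: household furniture, buyer-exempt → 0% → €0.00
Acetaminophen (200 ct) €8.49: over-the-counter medication → 9.5% → €0.80655
Vitamin D (90 ct) €17.74: over-the-counter medication → 9.5% → €1.6853
Webcam €36.09: electronic goods → 6.75% → €2.436075
Adhesive bandages €3.62: over-the-counter medication → 9.5% → €0.3439
Unrounded tax sum = €12.0399 → €12.04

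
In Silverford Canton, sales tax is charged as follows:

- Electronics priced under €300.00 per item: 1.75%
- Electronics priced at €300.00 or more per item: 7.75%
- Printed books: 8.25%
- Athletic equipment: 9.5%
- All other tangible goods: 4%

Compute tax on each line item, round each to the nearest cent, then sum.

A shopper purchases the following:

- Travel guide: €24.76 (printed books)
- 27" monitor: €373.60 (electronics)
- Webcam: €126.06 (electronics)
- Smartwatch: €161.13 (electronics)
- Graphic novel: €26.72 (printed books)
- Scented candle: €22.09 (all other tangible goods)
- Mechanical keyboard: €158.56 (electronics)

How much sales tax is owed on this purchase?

€41.87

Travel guide €24.76: printed books → 8.25% → €2.04
27" monitor €373.60: electronics, €300.00 or more → 7.75% → €28.95
Webcam €126.06: electronics, under €300.00 → 1.75% → €2.21
Smartwatch €161.13: electronics, under €300.00 → 1.75% → €2.82
Graphic novel €26.72: printed books → 8.25% → €2.20
Scented candle €22.09: all other tangible goods → 4% → €0.88
Mechanical keyboard €158.56: electronics, under €300.00 → 1.75% → €2.77
Total tax = €2.04 + €28.95 + €2.21 + €2.82 + €2.20 + €0.88 + €2.77 = €41.87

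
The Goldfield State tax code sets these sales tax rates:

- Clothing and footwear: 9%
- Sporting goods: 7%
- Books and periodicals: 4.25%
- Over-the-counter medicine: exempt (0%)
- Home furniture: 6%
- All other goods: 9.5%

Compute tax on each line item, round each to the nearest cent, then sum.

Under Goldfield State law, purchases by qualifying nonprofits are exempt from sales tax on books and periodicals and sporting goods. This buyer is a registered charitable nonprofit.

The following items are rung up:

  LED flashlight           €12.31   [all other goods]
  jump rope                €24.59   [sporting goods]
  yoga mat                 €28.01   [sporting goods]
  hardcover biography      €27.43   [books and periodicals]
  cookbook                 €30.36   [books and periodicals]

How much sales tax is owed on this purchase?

€1.17

LED flashlight €12.31: all other goods → 9.5% → €1.17
Jump rope €24.59: sporting goods, buyer-exempt → 0% → €0.00
Yoga mat €28.01: sporting goods, buyer-exempt → 0% → €0.00
Hardcover biography €27.43: books and periodicals, buyer-exempt → 0% → €0.00
Cookbook €30.36: books and periodicals, buyer-exempt → 0% → €0.00
Total tax = €1.17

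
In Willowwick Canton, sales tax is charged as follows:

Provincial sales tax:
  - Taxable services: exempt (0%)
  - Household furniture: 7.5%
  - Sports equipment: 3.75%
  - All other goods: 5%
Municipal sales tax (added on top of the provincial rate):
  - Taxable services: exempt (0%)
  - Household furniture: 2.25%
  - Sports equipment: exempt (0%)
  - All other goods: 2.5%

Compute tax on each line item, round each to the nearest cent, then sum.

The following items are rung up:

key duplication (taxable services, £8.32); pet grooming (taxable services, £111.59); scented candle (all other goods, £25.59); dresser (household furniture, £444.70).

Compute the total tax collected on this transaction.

£45.28

Key duplication £8.32: taxable services → 0% + 0% municipal = 0% → £0.00
Pet grooming £111.59: taxable services → 0% + 0% municipal = 0% → £0.00
Scented candle £25.59: all other goods → 5% + 2.5% municipal = 7.5% → £1.92
Dresser £444.70: household furniture → 7.5% + 2.25% municipal = 9.75% → £43.36
Total tax = £1.92 + £43.36 = £45.28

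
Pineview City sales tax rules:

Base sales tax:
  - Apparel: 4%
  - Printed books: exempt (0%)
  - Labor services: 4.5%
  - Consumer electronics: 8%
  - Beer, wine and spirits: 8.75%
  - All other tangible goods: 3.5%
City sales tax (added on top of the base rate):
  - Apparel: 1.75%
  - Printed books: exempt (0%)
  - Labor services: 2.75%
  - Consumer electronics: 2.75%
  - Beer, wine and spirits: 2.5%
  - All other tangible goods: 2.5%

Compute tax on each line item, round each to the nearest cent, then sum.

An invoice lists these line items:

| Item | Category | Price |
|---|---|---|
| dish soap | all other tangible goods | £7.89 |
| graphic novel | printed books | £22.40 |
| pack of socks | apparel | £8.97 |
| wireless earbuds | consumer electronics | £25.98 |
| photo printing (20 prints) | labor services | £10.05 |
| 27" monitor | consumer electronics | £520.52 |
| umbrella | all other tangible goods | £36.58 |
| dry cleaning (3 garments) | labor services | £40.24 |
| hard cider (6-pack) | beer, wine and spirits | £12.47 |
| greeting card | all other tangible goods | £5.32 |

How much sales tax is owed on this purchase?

Dish soap £7.89: all other tangible goods → 3.5% + 2.5% city = 6% → £0.47
Graphic novel £22.40: printed books → 0% + 0% city = 0% → £0.00
Pack of socks £8.97: apparel → 4% + 1.75% city = 5.75% → £0.52
Wireless earbuds £25.98: consumer electronics → 8% + 2.75% city = 10.75% → £2.79
Photo printing (20 prints) £10.05: labor services → 4.5% + 2.75% city = 7.25% → £0.73
27" monitor £520.52: consumer electronics → 8% + 2.75% city = 10.75% → £55.96
Umbrella £36.58: all other tangible goods → 3.5% + 2.5% city = 6% → £2.19
Dry cleaning (3 garments) £40.24: labor services → 4.5% + 2.75% city = 7.25% → £2.92
Hard cider (6-pack) £12.47: beer, wine and spirits → 8.75% + 2.5% city = 11.25% → £1.40
Greeting card £5.32: all other tangible goods → 3.5% + 2.5% city = 6% → £0.32
Total tax = £0.47 + £0.52 + £2.79 + £0.73 + £55.96 + £2.19 + £2.92 + £1.40 + £0.32 = £67.30

£67.30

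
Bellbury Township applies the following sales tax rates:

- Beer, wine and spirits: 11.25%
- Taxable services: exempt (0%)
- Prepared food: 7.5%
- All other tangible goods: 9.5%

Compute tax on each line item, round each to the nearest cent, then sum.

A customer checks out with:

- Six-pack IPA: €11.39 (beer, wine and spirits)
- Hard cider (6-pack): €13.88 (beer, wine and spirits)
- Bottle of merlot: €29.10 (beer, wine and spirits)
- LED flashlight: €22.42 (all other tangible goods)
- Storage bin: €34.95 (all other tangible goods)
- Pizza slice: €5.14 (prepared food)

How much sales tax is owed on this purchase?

€11.95

Six-pack IPA €11.39: beer, wine and spirits → 11.25% → €1.28
Hard cider (6-pack) €13.88: beer, wine and spirits → 11.25% → €1.56
Bottle of merlot €29.10: beer, wine and spirits → 11.25% → €3.27
LED flashlight €22.42: all other tangible goods → 9.5% → €2.13
Storage bin €34.95: all other tangible goods → 9.5% → €3.32
Pizza slice €5.14: prepared food → 7.5% → €0.39
Total tax = €1.28 + €1.56 + €3.27 + €2.13 + €3.32 + €0.39 = €11.95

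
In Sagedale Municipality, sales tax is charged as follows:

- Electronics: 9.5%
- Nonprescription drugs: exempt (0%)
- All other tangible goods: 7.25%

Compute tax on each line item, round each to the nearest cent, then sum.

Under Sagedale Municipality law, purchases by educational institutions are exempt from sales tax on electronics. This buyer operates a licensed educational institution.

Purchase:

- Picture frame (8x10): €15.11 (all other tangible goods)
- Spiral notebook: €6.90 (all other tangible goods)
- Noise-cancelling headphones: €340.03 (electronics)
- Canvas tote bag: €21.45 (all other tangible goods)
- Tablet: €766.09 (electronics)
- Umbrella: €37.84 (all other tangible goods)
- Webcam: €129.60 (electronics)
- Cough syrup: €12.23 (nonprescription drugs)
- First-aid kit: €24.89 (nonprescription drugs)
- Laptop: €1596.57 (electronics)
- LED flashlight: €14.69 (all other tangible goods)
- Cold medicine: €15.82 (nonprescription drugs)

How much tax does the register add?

€6.97

Picture frame (8x10) €15.11: all other tangible goods → 7.25% → €1.10
Spiral notebook €6.90: all other tangible goods → 7.25% → €0.50
Noise-cancelling headphones €340.03: electronics, buyer-exempt → 0% → €0.00
Canvas tote bag €21.45: all other tangible goods → 7.25% → €1.56
Tablet €766.09: electronics, buyer-exempt → 0% → €0.00
Umbrella €37.84: all other tangible goods → 7.25% → €2.74
Webcam €129.60: electronics, buyer-exempt → 0% → €0.00
Cough syrup €12.23: nonprescription drugs → 0% → €0.00
First-aid kit €24.89: nonprescription drugs → 0% → €0.00
Laptop €1596.57: electronics, buyer-exempt → 0% → €0.00
LED flashlight €14.69: all other tangible goods → 7.25% → €1.07
Cold medicine €15.82: nonprescription drugs → 0% → €0.00
Total tax = €1.10 + €0.50 + €1.56 + €2.74 + €1.07 = €6.97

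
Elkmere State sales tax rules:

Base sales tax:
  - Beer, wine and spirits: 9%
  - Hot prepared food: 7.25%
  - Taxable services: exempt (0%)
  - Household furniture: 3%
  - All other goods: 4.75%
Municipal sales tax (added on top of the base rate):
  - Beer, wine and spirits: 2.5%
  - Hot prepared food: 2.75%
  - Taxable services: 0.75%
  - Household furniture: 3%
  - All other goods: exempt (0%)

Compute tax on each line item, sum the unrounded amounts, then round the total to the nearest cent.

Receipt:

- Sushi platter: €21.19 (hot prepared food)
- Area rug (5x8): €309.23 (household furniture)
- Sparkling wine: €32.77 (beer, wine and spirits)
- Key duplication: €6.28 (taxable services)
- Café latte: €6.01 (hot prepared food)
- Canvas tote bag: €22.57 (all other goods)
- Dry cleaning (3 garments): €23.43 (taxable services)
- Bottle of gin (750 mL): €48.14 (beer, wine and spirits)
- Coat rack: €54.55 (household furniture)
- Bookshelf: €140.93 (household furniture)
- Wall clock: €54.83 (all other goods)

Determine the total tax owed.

Sushi platter €21.19: hot prepared food → 7.25% + 2.75% municipal = 10% → €2.119
Area rug (5x8) €309.23: household furniture → 3% + 3% municipal = 6% → €18.5538
Sparkling wine €32.77: beer, wine and spirits → 9% + 2.5% municipal = 11.5% → €3.76855
Key duplication €6.28: taxable services → 0% + 0.75% municipal = 0.75% → €0.0471
Café latte €6.01: hot prepared food → 7.25% + 2.75% municipal = 10% → €0.601
Canvas tote bag €22.57: all other goods → 4.75% + 0% municipal = 4.75% → €1.072075
Dry cleaning (3 garments) €23.43: taxable services → 0% + 0.75% municipal = 0.75% → €0.175725
Bottle of gin (750 mL) €48.14: beer, wine and spirits → 9% + 2.5% municipal = 11.5% → €5.5361
Coat rack €54.55: household furniture → 3% + 3% municipal = 6% → €3.273
Bookshelf €140.93: household furniture → 3% + 3% municipal = 6% → €8.4558
Wall clock €54.83: all other goods → 4.75% + 0% municipal = 4.75% → €2.604425
Unrounded tax sum = €46.206575 → €46.21

€46.21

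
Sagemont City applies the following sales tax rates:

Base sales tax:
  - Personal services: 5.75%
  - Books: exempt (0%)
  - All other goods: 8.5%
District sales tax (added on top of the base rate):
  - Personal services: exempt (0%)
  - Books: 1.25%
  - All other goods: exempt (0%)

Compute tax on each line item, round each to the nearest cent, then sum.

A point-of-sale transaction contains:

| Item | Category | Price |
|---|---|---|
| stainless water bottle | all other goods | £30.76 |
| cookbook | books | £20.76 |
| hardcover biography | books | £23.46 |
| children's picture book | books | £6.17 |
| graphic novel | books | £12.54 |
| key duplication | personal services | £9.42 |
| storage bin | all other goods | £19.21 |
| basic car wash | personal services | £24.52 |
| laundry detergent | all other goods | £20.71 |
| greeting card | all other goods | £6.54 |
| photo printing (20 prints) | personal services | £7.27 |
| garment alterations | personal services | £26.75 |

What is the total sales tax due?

Stainless water bottle £30.76: all other goods → 8.5% + 0% district = 8.5% → £2.61
Cookbook £20.76: books → 0% + 1.25% district = 1.25% → £0.26
Hardcover biography £23.46: books → 0% + 1.25% district = 1.25% → £0.29
Children's picture book £6.17: books → 0% + 1.25% district = 1.25% → £0.08
Graphic novel £12.54: books → 0% + 1.25% district = 1.25% → £0.16
Key duplication £9.42: personal services → 5.75% + 0% district = 5.75% → £0.54
Storage bin £19.21: all other goods → 8.5% + 0% district = 8.5% → £1.63
Basic car wash £24.52: personal services → 5.75% + 0% district = 5.75% → £1.41
Laundry detergent £20.71: all other goods → 8.5% + 0% district = 8.5% → £1.76
Greeting card £6.54: all other goods → 8.5% + 0% district = 8.5% → £0.56
Photo printing (20 prints) £7.27: personal services → 5.75% + 0% district = 5.75% → £0.42
Garment alterations £26.75: personal services → 5.75% + 0% district = 5.75% → £1.54
Total tax = £2.61 + £0.26 + £0.29 + £0.08 + £0.16 + £0.54 + £1.63 + £1.41 + £1.76 + £0.56 + £0.42 + £1.54 = £11.26

£11.26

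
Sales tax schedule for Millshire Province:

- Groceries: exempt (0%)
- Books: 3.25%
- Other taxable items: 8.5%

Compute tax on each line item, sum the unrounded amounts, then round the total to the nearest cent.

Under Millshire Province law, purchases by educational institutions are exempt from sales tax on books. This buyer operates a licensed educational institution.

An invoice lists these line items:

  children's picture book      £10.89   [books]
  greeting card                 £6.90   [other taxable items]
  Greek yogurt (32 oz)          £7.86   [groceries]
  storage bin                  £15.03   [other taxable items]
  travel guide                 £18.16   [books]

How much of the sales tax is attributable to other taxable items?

£1.86

Greeting card £6.90: other taxable items → 8.5% → £0.5865
Storage bin £15.03: other taxable items → 8.5% → £1.27755
Tax on other taxable items: unrounded sum = £1.86405 → £1.86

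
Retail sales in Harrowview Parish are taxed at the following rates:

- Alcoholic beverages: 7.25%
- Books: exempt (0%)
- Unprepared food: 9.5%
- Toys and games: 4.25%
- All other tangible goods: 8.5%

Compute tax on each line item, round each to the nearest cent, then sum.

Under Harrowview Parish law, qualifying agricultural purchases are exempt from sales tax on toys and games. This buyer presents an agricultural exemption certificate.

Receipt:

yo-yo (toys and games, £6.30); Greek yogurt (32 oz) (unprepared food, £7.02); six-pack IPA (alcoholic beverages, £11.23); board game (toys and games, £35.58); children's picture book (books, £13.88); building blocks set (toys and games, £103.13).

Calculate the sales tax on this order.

£1.48

Yo-yo £6.30: toys and games, buyer-exempt → 0% → £0.00
Greek yogurt (32 oz) £7.02: unprepared food → 9.5% → £0.67
Six-pack IPA £11.23: alcoholic beverages → 7.25% → £0.81
Board game £35.58: toys and games, buyer-exempt → 0% → £0.00
Children's picture book £13.88: books → 0% → £0.00
Building blocks set £103.13: toys and games, buyer-exempt → 0% → £0.00
Total tax = £0.67 + £0.81 = £1.48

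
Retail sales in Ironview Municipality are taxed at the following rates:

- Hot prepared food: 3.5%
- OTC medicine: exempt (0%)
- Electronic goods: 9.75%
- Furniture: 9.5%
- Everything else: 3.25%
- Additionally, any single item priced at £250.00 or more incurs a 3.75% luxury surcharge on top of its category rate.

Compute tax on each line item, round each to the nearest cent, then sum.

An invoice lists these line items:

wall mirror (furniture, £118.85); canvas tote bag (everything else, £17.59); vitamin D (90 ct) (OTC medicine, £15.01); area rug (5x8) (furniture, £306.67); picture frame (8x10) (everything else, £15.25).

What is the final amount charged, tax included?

Wall mirror £118.85: furniture → 9.5% → £11.29
Canvas tote bag £17.59: everything else → 3.25% → £0.57
Vitamin D (90 ct) £15.01: OTC medicine → 0% → £0.00
Area rug (5x8) £306.67: furniture → 9.5% + 3.75% surcharge = 13.25% → £40.63
Picture frame (8x10) £15.25: everything else → 3.25% → £0.50
Subtotal = £473.37; tax = £52.99; total due = £526.36

£526.36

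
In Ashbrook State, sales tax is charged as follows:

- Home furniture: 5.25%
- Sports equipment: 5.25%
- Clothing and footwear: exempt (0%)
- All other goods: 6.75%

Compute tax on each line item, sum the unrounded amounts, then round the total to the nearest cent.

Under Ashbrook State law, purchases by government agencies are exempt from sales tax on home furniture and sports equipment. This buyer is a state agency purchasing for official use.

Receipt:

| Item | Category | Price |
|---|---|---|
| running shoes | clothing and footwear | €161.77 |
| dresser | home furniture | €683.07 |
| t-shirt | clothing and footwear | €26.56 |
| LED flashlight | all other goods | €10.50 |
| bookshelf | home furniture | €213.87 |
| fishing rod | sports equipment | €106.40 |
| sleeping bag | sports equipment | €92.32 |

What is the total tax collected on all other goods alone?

€0.71

LED flashlight €10.50: all other goods → 6.75% → €0.70875
Tax on all other goods: unrounded sum = €0.70875 → €0.71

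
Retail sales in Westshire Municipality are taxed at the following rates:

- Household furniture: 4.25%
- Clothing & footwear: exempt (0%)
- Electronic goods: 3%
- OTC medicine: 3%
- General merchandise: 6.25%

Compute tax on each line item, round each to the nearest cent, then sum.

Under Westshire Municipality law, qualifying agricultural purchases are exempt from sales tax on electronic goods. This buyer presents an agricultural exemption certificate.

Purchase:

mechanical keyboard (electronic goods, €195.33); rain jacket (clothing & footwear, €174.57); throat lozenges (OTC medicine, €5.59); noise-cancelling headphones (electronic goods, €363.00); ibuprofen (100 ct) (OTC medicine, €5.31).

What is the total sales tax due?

€0.33

Mechanical keyboard €195.33: electronic goods, buyer-exempt → 0% → €0.00
Rain jacket €174.57: clothing & footwear → 0% → €0.00
Throat lozenges €5.59: OTC medicine → 3% → €0.17
Noise-cancelling headphones €363.00: electronic goods, buyer-exempt → 0% → €0.00
Ibuprofen (100 ct) €5.31: OTC medicine → 3% → €0.16
Total tax = €0.17 + €0.16 = €0.33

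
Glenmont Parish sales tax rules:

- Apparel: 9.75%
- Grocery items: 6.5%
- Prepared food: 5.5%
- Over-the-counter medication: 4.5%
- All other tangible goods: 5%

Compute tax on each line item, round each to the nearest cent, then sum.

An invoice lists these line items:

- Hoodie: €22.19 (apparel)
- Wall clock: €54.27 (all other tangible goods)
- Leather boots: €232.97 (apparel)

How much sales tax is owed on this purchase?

€27.58

Hoodie €22.19: apparel → 9.75% → €2.16
Wall clock €54.27: all other tangible goods → 5% → €2.71
Leather boots €232.97: apparel → 9.75% → €22.71
Total tax = €2.16 + €2.71 + €22.71 = €27.58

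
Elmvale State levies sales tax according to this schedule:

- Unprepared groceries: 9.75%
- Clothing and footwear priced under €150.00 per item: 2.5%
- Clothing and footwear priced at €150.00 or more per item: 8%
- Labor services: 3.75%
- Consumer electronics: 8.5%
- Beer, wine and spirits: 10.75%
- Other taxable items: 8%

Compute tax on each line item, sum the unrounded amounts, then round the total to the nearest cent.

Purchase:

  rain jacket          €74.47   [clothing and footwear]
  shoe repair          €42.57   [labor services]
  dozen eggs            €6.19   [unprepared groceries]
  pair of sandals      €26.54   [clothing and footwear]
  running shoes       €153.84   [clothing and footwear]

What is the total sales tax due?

Rain jacket €74.47: clothing and footwear, under €150.00 → 2.5% → €1.86175
Shoe repair €42.57: labor services → 3.75% → €1.596375
Dozen eggs €6.19: unprepared groceries → 9.75% → €0.603525
Pair of sandals €26.54: clothing and footwear, under €150.00 → 2.5% → €0.6635
Running shoes €153.84: clothing and footwear, €150.00 or more → 8% → €12.3072
Unrounded tax sum = €17.03235 → €17.03

€17.03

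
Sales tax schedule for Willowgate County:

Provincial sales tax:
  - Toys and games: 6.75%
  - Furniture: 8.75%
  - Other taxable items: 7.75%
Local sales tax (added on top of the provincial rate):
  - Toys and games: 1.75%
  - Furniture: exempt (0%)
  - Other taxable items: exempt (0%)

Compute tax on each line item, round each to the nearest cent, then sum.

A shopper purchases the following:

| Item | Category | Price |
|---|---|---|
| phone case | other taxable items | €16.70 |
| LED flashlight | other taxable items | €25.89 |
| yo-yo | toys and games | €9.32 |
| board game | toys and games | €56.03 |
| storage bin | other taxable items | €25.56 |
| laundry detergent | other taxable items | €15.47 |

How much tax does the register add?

€12.03

Phone case €16.70: other taxable items → 7.75% + 0% local = 7.75% → €1.29
LED flashlight €25.89: other taxable items → 7.75% + 0% local = 7.75% → €2.01
Yo-yo €9.32: toys and games → 6.75% + 1.75% local = 8.5% → €0.79
Board game €56.03: toys and games → 6.75% + 1.75% local = 8.5% → €4.76
Storage bin €25.56: other taxable items → 7.75% + 0% local = 7.75% → €1.98
Laundry detergent €15.47: other taxable items → 7.75% + 0% local = 7.75% → €1.20
Total tax = €1.29 + €2.01 + €0.79 + €4.76 + €1.98 + €1.20 = €12.03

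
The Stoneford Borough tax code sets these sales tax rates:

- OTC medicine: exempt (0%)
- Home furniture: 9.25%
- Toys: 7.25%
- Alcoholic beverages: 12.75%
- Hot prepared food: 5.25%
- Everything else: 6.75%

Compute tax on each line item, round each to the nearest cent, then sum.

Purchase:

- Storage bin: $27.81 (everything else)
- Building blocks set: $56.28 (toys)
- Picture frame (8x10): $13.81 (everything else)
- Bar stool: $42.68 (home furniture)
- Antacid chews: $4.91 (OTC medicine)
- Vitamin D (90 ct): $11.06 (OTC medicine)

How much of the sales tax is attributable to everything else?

$2.81

Storage bin $27.81: everything else → 6.75% → $1.88
Picture frame (8x10) $13.81: everything else → 6.75% → $0.93
Tax on everything else = $1.88 + $0.93 = $2.81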